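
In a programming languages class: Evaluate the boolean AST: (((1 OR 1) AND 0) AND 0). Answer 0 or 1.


Step 1: Evaluate inner node
  1 OR 1 = 1
Step 2: Evaluate next node
  1 AND 0 = 0
Step 3: Evaluate root node
  0 AND 0 = 0

0


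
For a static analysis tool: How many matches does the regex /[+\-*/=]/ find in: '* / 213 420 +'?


Pattern: /[+\-*/=]/ (operators)
Input: '* / 213 420 +'
Scanning for matches:
  Match 1: '*'
  Match 2: '/'
  Match 3: '+'
Total matches: 3

3


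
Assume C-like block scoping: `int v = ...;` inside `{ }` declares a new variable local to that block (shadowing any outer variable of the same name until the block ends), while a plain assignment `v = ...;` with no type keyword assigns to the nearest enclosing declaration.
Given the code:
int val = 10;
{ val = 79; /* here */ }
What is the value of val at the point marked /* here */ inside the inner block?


Analyzing scoping rules:
Outer scope: declares val = 10
Inner block: 'val = 79;' has no type keyword, so it is an assignment to the outer val (no shadowing)
Inside the block, after the assignment -> 79
Result: 79

79


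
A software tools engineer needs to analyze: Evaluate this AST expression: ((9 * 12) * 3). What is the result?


Expression: ((9 * 12) * 3)
Evaluating step by step:
  9 * 12 = 108
  108 * 3 = 324
Result: 324

324


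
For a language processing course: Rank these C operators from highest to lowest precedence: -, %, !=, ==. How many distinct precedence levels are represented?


Looking up precedence for each operator:
  - -> precedence 5
  % -> precedence 6
  != -> precedence 3
  == -> precedence 3
Sorted highest to lowest: %, -, !=, ==
Distinct precedence values: [6, 5, 3]
Number of distinct levels: 3

3


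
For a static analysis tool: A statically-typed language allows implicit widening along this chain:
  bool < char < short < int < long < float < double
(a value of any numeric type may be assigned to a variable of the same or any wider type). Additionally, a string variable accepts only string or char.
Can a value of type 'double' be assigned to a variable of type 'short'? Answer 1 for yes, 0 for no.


Target variable type: short
Source value type: double
Numeric ranks: double=6, short=2
Widening allowed iff rank(source) <= rank(target): 6 <= 2? No
Result: 0

0


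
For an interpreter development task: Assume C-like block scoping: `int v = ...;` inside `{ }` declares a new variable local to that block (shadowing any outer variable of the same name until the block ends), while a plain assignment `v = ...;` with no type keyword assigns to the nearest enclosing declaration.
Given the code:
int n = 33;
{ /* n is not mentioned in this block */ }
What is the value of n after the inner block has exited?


Analyzing scoping rules:
Outer scope: declares n = 33
Inner block: n is neither redeclared nor assigned -> unchanged
After the block -> 33
Result: 33

33


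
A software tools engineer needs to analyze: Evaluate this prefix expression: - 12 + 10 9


Parsing prefix expression: - 12 + 10 9
Step 1: Innermost operation '+ 10 9'
  10 + 9 = 19
Step 2: Outer operation '- 12 [19]'
  12 - 19 = -7

-7


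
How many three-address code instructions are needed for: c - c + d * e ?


Expression: c - c + d * e
Generating three-address code (respecting * over +/- precedence):
  Instruction 1: t1 = d * e
  Instruction 2: t2 = c - c
  Instruction 3: t3 = t2 + t1
Total instructions: 3

3


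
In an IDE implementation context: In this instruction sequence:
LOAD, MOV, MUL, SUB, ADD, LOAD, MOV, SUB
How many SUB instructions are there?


Scanning instruction sequence for SUB:
  Position 1: LOAD
  Position 2: MOV
  Position 3: MUL
  Position 4: SUB <- MATCH
  Position 5: ADD
  Position 6: LOAD
  Position 7: MOV
  Position 8: SUB <- MATCH
Matches at positions: [4, 8]
Total SUB count: 2

2


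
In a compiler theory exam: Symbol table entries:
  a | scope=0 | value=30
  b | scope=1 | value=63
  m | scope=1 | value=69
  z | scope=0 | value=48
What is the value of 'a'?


Searching symbol table for 'a':
  a | scope=0 | value=30 <- MATCH
  b | scope=1 | value=63
  m | scope=1 | value=69
  z | scope=0 | value=48
Found 'a' at scope 0 with value 30

30


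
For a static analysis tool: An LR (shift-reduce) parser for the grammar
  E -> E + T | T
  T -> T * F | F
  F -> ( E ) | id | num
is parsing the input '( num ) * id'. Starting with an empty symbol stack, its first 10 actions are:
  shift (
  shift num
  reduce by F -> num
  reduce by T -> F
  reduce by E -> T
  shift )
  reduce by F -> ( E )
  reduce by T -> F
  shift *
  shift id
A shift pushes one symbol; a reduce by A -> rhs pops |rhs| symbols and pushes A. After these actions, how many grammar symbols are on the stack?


Tracking the symbol stack through each action:
  Action 1: shift '(' : push -> stack = [(] (size 1)
  Action 2: shift 'num' : push -> stack = [(, num] (size 2)
  Action 3: reduce by F -> num : pop 1, push F -> stack = [(, F] (size 2)
  Action 4: reduce by T -> F : pop 1, push T -> stack = [(, T] (size 2)
  Action 5: reduce by E -> T : pop 1, push E -> stack = [(, E] (size 2)
  Action 6: shift ')' : push -> stack = [(, E, )] (size 3)
  Action 7: reduce by F -> ( E ) : pop 3, push F -> stack = [F] (size 1)
  Action 8: reduce by T -> F : pop 1, push T -> stack = [T] (size 1)
  Action 9: shift '*' : push -> stack = [T, *] (size 2)
  Action 10: shift 'id' : push -> stack = [T, *, id] (size 3)
Final stack size: 3

3


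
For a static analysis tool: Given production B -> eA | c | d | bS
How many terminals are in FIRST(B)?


Production: B -> eA | c | d | bS
Examining each alternative for leading terminals:
  B -> eA : first terminal = 'e'
  B -> c : first terminal = 'c'
  B -> d : first terminal = 'd'
  B -> bS : first terminal = 'b'
FIRST(B) = {b, c, d, e}
Count: 4

4


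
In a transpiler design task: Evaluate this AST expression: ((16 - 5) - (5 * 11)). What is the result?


Expression: ((16 - 5) - (5 * 11))
Evaluating step by step:
  16 - 5 = 11
  5 * 11 = 55
  11 - 55 = -44
Result: -44

-44


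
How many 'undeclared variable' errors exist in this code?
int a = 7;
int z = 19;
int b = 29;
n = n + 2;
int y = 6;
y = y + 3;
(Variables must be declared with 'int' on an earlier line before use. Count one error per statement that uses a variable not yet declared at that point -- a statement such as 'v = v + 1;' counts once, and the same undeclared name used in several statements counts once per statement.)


Scanning code line by line:
  Line 1: declare 'a' -> declared = ['a']
  Line 2: declare 'z' -> declared = ['a', 'z']
  Line 3: declare 'b' -> declared = ['a', 'b', 'z']
  Line 4: use 'n' -> ERROR (undeclared)
  Line 5: declare 'y' -> declared = ['a', 'b', 'y', 'z']
  Line 6: use 'y' -> OK (declared)
Total undeclared variable errors: 1

1


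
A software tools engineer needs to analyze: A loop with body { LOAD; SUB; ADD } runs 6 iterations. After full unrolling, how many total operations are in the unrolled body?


Loop body operations: LOAD, SUB, ADD (3 ops per iteration)
Unrolling 6 iterations:
  Iteration 1: LOAD, SUB, ADD (3 ops)
  Iteration 2: LOAD, SUB, ADD (3 ops)
  Iteration 3: LOAD, SUB, ADD (3 ops)
  Iteration 4: LOAD, SUB, ADD (3 ops)
  Iteration 5: LOAD, SUB, ADD (3 ops)
  Iteration 6: LOAD, SUB, ADD (3 ops)
Total: 6 iterations * 3 ops/iter = 18 operations

18


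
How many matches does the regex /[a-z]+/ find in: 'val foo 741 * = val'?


Pattern: /[a-z]+/ (identifiers)
Input: 'val foo 741 * = val'
Scanning for matches:
  Match 1: 'val'
  Match 2: 'foo'
  Match 3: 'val'
Total matches: 3

3


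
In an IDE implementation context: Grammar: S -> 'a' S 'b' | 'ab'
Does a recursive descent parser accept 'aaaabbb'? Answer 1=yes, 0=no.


Grammar accepts strings of the form a^n b^n (n >= 1)
Word: 'aaaabbb'
Counting: 4 a's and 3 b's
Check: 4 == 3? No
Mismatch: a-count != b-count
Rejected

0


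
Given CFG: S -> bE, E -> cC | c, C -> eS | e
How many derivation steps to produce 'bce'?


Grammar: S -> bE, E -> cC | c, C -> eS | e
Deriving 'bce':
Step 1: S -> bE => bE
Step 2: E -> cC => bcC
Step 3: C -> e => bce
Total derivation steps: 3

3


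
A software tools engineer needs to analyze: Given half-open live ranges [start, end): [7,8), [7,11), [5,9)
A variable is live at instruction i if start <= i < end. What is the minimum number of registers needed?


Live ranges:
  Var0: [7, 8)
  Var1: [7, 11)
  Var2: [5, 9)
Sweep-line events (position, delta, active):
  pos=5 start -> active=1
  pos=7 start -> active=2
  pos=7 start -> active=3
  pos=8 end -> active=2
  pos=9 end -> active=1
  pos=11 end -> active=0
Maximum simultaneous active: 3
Minimum registers needed: 3

3


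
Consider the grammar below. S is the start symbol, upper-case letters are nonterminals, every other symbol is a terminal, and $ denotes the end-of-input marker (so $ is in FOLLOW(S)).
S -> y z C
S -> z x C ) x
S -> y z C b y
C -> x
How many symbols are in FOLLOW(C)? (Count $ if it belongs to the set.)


S is the start symbol and does not occur in any rule body, so FOLLOW(S) = {$}.
Examining every occurrence of C in a rule body:
  S -> y z C : C is at the right end -> add FOLLOW(S) = {$}
  S -> z x C ) x : C is followed by terminal ')' -> add ')'
  S -> y z C b y : C is followed by terminal 'b' -> add 'b'
  C -> x : C does not occur in the body -> contributes nothing
FOLLOW(C) = {), b, $}
Count: 3

3


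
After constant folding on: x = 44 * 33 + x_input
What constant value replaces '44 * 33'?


Identifying constant sub-expression:
  Original: x = 44 * 33 + x_input
  44 and 33 are both compile-time constants
  Evaluating: 44 * 33 = 1452
  After folding: x = 1452 + x_input

1452


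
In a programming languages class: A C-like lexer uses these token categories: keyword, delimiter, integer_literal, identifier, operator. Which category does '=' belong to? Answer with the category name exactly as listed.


Token: '='
Checking categories:
  identifier: no
  integer_literal: no
  operator: YES
  keyword: no
  delimiter: no
Category: operator

operator


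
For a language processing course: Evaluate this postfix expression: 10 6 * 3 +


Processing tokens left to right:
Push 10, Push 6
Pop 10 and 6, compute 10 * 6 = 60, push 60
Push 3
Pop 60 and 3, compute 60 + 3 = 63, push 63
Stack result: 63

63


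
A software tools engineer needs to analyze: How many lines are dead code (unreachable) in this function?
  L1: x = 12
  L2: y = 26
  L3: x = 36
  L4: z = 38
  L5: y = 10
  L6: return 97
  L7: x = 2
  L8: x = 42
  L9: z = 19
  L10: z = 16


Analyzing control flow:
  L1: reachable (before return)
  L2: reachable (before return)
  L3: reachable (before return)
  L4: reachable (before return)
  L5: reachable (before return)
  L6: reachable (return statement)
  L7: DEAD (after return at L6)
  L8: DEAD (after return at L6)
  L9: DEAD (after return at L6)
  L10: DEAD (after return at L6)
Return at L6, total lines = 10
Dead lines: L7 through L10
Count: 4

4


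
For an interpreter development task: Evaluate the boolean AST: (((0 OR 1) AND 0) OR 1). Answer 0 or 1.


Step 1: Evaluate inner node
  0 OR 1 = 1
Step 2: Evaluate next node
  1 AND 0 = 0
Step 3: Evaluate root node
  0 OR 1 = 1

1


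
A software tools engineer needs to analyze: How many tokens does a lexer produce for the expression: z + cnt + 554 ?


Scanning 'z + cnt + 554'
Token 1: 'z' -> identifier
Token 2: '+' -> operator
Token 3: 'cnt' -> identifier
Token 4: '+' -> operator
Token 5: '554' -> integer_literal
Total tokens: 5

5


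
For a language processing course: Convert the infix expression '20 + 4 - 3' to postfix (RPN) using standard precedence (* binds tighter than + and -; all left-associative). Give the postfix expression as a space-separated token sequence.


Applying the shunting-yard algorithm:
  Operand 20 -> output
  Push '+' onto operator stack -> op-stack: [+]
  Operand 4 -> output
  See '-' (prec 1); top '+' (prec 1) >= it -> pop '+' to output
  Push '-' onto operator stack -> op-stack: [-]
  Operand 3 -> output
  End of input: pop '-' to output
Postfix result: 20 4 + 3 -

20 4 + 3 -


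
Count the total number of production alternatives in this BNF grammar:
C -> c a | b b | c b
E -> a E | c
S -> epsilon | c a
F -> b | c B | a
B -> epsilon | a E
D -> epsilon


Counting alternatives per rule:
  C: 3 alternative(s)
  E: 2 alternative(s)
  S: 2 alternative(s)
  F: 3 alternative(s)
  B: 2 alternative(s)
  D: 1 alternative(s)
Sum: 3 + 2 + 2 + 3 + 2 + 1 = 13

13


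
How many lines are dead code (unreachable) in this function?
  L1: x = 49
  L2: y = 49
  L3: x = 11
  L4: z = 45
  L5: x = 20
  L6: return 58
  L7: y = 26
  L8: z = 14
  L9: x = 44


Analyzing control flow:
  L1: reachable (before return)
  L2: reachable (before return)
  L3: reachable (before return)
  L4: reachable (before return)
  L5: reachable (before return)
  L6: reachable (return statement)
  L7: DEAD (after return at L6)
  L8: DEAD (after return at L6)
  L9: DEAD (after return at L6)
Return at L6, total lines = 9
Dead lines: L7 through L9
Count: 3

3


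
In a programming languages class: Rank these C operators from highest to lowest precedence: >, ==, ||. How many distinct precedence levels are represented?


Looking up precedence for each operator:
  > -> precedence 4
  == -> precedence 3
  || -> precedence 1
Sorted highest to lowest: >, ==, ||
Distinct precedence values: [4, 3, 1]
Number of distinct levels: 3

3


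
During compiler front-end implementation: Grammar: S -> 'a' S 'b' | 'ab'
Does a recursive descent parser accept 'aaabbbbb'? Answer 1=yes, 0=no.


Grammar accepts strings of the form a^n b^n (n >= 1)
Word: 'aaabbbbb'
Counting: 3 a's and 5 b's
Check: 3 == 5? No
Mismatch: a-count != b-count
Rejected

0


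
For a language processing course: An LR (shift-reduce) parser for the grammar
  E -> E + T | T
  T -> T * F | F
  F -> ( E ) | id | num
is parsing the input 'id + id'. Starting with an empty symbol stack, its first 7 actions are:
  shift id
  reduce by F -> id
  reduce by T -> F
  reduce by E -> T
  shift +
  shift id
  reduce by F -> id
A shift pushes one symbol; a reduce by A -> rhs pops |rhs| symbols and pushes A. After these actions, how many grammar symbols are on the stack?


Tracking the symbol stack through each action:
  Action 1: shift 'id' : push -> stack = [id] (size 1)
  Action 2: reduce by F -> id : pop 1, push F -> stack = [F] (size 1)
  Action 3: reduce by T -> F : pop 1, push T -> stack = [T] (size 1)
  Action 4: reduce by E -> T : pop 1, push E -> stack = [E] (size 1)
  Action 5: shift '+' : push -> stack = [E, +] (size 2)
  Action 6: shift 'id' : push -> stack = [E, +, id] (size 3)
  Action 7: reduce by F -> id : pop 1, push F -> stack = [E, +, F] (size 3)
Final stack size: 3

3


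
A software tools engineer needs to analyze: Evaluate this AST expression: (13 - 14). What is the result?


Expression: (13 - 14)
Evaluating step by step:
  13 - 14 = -1
Result: -1

-1


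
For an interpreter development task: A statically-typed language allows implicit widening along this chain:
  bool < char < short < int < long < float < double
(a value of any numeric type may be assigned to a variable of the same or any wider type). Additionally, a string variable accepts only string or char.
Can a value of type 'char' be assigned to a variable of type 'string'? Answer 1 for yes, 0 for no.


Target variable type: string
Source value type: char
Rule: string accepts only {string, char}
  source 'char' in {string, char}? Yes
Result: 1

1


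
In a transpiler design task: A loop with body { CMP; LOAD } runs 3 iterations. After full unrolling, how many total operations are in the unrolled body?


Loop body operations: CMP, LOAD (2 ops per iteration)
Unrolling 3 iterations:
  Iteration 1: CMP, LOAD (2 ops)
  Iteration 2: CMP, LOAD (2 ops)
  Iteration 3: CMP, LOAD (2 ops)
Total: 3 iterations * 2 ops/iter = 6 operations

6


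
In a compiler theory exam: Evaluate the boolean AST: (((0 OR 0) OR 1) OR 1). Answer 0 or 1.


Step 1: Evaluate inner node
  0 OR 0 = 0
Step 2: Evaluate next node
  0 OR 1 = 1
Step 3: Evaluate root node
  1 OR 1 = 1

1


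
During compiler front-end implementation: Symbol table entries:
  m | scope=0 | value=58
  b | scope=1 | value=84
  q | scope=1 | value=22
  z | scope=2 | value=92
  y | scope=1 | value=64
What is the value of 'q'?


Searching symbol table for 'q':
  m | scope=0 | value=58
  b | scope=1 | value=84
  q | scope=1 | value=22 <- MATCH
  z | scope=2 | value=92
  y | scope=1 | value=64
Found 'q' at scope 1 with value 22

22


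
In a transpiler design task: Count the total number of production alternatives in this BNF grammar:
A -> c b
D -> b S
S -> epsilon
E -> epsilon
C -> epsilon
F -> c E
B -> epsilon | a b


Counting alternatives per rule:
  A: 1 alternative(s)
  D: 1 alternative(s)
  S: 1 alternative(s)
  E: 1 alternative(s)
  C: 1 alternative(s)
  F: 1 alternative(s)
  B: 2 alternative(s)
Sum: 1 + 1 + 1 + 1 + 1 + 1 + 2 = 8

8


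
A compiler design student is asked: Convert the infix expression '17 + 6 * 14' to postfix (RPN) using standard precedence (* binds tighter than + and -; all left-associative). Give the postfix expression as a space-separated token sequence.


Applying the shunting-yard algorithm:
  Operand 17 -> output
  Push '+' onto operator stack -> op-stack: [+]
  Operand 6 -> output
  Push '*' onto operator stack -> op-stack: [+, *]
  Operand 14 -> output
  End of input: pop '*' to output
  End of input: pop '+' to output
Postfix result: 17 6 14 * +

17 6 14 * +


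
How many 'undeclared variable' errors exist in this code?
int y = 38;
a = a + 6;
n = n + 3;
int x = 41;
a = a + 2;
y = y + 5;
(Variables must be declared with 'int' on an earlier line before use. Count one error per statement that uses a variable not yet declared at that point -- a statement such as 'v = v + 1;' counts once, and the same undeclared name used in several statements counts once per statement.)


Scanning code line by line:
  Line 1: declare 'y' -> declared = ['y']
  Line 2: use 'a' -> ERROR (undeclared)
  Line 3: use 'n' -> ERROR (undeclared)
  Line 4: declare 'x' -> declared = ['x', 'y']
  Line 5: use 'a' -> ERROR (undeclared)
  Line 6: use 'y' -> OK (declared)
Total undeclared variable errors: 3

3


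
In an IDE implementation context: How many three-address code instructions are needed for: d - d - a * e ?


Expression: d - d - a * e
Generating three-address code (respecting * over +/- precedence):
  Instruction 1: t1 = a * e
  Instruction 2: t2 = d - d
  Instruction 3: t3 = t2 - t1
Total instructions: 3

3


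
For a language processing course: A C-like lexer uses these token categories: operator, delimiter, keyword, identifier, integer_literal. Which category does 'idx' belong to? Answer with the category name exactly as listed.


Token: 'idx'
Checking categories:
  identifier: YES
  integer_literal: no
  operator: no
  keyword: no
  delimiter: no
Category: identifier

identifier


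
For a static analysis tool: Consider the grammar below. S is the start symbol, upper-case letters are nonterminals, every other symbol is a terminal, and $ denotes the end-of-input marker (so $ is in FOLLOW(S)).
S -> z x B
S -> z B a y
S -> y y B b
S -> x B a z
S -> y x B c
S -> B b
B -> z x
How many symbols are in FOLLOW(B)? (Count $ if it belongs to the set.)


S is the start symbol and does not occur in any rule body, so FOLLOW(S) = {$}.
Examining every occurrence of B in a rule body:
  S -> z x B : B is at the right end -> add FOLLOW(S) = {$}
  S -> z B a y : B is followed by terminal 'a' -> add 'a'
  S -> y y B b : B is followed by terminal 'b' -> add 'b'
  S -> x B a z : B is followed by terminal 'a' -> add 'a' (already in the set)
  S -> y x B c : B is followed by terminal 'c' -> add 'c'
  S -> B b : B is followed by terminal 'b' -> add 'b' (already in the set)
  B -> z x : B does not occur in the body -> contributes nothing
FOLLOW(B) = {a, b, c, $}
Count: 4

4


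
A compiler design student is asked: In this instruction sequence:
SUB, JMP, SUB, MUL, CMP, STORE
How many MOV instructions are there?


Scanning instruction sequence for MOV:
  Position 1: SUB
  Position 2: JMP
  Position 3: SUB
  Position 4: MUL
  Position 5: CMP
  Position 6: STORE
Matches at positions: []
Total MOV count: 0

0


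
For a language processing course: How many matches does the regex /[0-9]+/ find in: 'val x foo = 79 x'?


Pattern: /[0-9]+/ (int literals)
Input: 'val x foo = 79 x'
Scanning for matches:
  Match 1: '79'
Total matches: 1

1


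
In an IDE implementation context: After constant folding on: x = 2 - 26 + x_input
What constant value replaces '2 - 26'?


Identifying constant sub-expression:
  Original: x = 2 - 26 + x_input
  2 and 26 are both compile-time constants
  Evaluating: 2 - 26 = -24
  After folding: x = -24 + x_input

-24


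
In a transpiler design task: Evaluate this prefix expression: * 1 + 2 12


Parsing prefix expression: * 1 + 2 12
Step 1: Innermost operation '+ 2 12'
  2 + 12 = 14
Step 2: Outer operation '* 1 [14]'
  1 * 14 = 14

14


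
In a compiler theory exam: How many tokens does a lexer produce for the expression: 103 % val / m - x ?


Scanning '103 % val / m - x'
Token 1: '103' -> integer_literal
Token 2: '%' -> operator
Token 3: 'val' -> identifier
Token 4: '/' -> operator
Token 5: 'm' -> identifier
Token 6: '-' -> operator
Token 7: 'x' -> identifier
Total tokens: 7

7


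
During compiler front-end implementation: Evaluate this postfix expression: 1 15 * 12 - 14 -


Processing tokens left to right:
Push 1, Push 15
Pop 1 and 15, compute 1 * 15 = 15, push 15
Push 12
Pop 15 and 12, compute 15 - 12 = 3, push 3
Push 14
Pop 3 and 14, compute 3 - 14 = -11, push -11
Stack result: -11

-11


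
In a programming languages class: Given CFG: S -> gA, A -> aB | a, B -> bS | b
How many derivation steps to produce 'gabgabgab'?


Grammar: S -> gA, A -> aB | a, B -> bS | b
Deriving 'gabgabgab':
Step 1: S -> gA => gA
Step 2: A -> aB => gaB
Step 3: B -> bS => gabS
Step 4: S -> gA => gabgA
Step 5: A -> aB => gabgaB
Step 6: B -> bS => gabgabS
Step 7: S -> gA => gabgabgA
Step 8: A -> aB => gabgabgaB
Step 9: B -> b => gabgabgab
Total derivation steps: 9

9


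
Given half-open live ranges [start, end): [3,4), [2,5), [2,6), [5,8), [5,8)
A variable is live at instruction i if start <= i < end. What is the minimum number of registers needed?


Live ranges:
  Var0: [3, 4)
  Var1: [2, 5)
  Var2: [2, 6)
  Var3: [5, 8)
  Var4: [5, 8)
Sweep-line events (position, delta, active):
  pos=2 start -> active=1
  pos=2 start -> active=2
  pos=3 start -> active=3
  pos=4 end -> active=2
  pos=5 end -> active=1
  pos=5 start -> active=2
  pos=5 start -> active=3
  pos=6 end -> active=2
  pos=8 end -> active=1
  pos=8 end -> active=0
Maximum simultaneous active: 3
Minimum registers needed: 3

3


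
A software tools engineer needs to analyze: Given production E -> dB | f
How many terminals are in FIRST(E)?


Production: E -> dB | f
Examining each alternative for leading terminals:
  E -> dB : first terminal = 'd'
  E -> f : first terminal = 'f'
FIRST(E) = {d, f}
Count: 2

2


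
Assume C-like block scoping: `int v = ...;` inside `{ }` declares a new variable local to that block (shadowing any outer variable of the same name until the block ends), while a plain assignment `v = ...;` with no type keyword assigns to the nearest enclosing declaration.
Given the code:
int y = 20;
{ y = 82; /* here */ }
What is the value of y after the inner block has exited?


Analyzing scoping rules:
Outer scope: declares y = 20
Inner block: 'y = 82;' has no type keyword, so it is an assignment to the outer y (no shadowing)
The assignment changed the outer variable itself, so the new value persists after the block -> 82
Result: 82

82


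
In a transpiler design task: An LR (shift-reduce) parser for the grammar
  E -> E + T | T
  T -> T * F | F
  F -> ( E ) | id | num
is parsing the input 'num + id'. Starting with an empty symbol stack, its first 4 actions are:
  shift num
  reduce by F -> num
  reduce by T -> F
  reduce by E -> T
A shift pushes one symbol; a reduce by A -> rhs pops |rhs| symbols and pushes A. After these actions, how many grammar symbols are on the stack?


Tracking the symbol stack through each action:
  Action 1: shift 'num' : push -> stack = [num] (size 1)
  Action 2: reduce by F -> num : pop 1, push F -> stack = [F] (size 1)
  Action 3: reduce by T -> F : pop 1, push T -> stack = [T] (size 1)
  Action 4: reduce by E -> T : pop 1, push E -> stack = [E] (size 1)
Final stack size: 1

1


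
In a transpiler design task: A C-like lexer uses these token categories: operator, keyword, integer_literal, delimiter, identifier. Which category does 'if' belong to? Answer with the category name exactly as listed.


Token: 'if'
Checking categories:
  identifier: no
  integer_literal: no
  operator: no
  keyword: YES
  delimiter: no
Category: keyword

keyword


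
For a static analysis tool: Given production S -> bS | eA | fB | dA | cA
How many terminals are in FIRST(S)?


Production: S -> bS | eA | fB | dA | cA
Examining each alternative for leading terminals:
  S -> bS : first terminal = 'b'
  S -> eA : first terminal = 'e'
  S -> fB : first terminal = 'f'
  S -> dA : first terminal = 'd'
  S -> cA : first terminal = 'c'
FIRST(S) = {b, c, d, e, f}
Count: 5

5


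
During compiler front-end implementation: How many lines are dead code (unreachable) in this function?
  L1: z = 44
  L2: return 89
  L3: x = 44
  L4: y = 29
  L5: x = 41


Analyzing control flow:
  L1: reachable (before return)
  L2: reachable (return statement)
  L3: DEAD (after return at L2)
  L4: DEAD (after return at L2)
  L5: DEAD (after return at L2)
Return at L2, total lines = 5
Dead lines: L3 through L5
Count: 3

3


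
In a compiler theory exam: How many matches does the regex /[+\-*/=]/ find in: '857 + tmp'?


Pattern: /[+\-*/=]/ (operators)
Input: '857 + tmp'
Scanning for matches:
  Match 1: '+'
Total matches: 1

1


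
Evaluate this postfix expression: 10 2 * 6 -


Processing tokens left to right:
Push 10, Push 2
Pop 10 and 2, compute 10 * 2 = 20, push 20
Push 6
Pop 20 and 6, compute 20 - 6 = 14, push 14
Stack result: 14

14


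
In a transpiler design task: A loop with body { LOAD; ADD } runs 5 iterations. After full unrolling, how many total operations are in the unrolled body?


Loop body operations: LOAD, ADD (2 ops per iteration)
Unrolling 5 iterations:
  Iteration 1: LOAD, ADD (2 ops)
  Iteration 2: LOAD, ADD (2 ops)
  Iteration 3: LOAD, ADD (2 ops)
  Iteration 4: LOAD, ADD (2 ops)
  Iteration 5: LOAD, ADD (2 ops)
Total: 5 iterations * 2 ops/iter = 10 operations

10


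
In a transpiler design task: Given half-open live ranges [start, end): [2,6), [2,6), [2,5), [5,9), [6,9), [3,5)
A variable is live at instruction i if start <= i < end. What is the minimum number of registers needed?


Live ranges:
  Var0: [2, 6)
  Var1: [2, 6)
  Var2: [2, 5)
  Var3: [5, 9)
  Var4: [6, 9)
  Var5: [3, 5)
Sweep-line events (position, delta, active):
  pos=2 start -> active=1
  pos=2 start -> active=2
  pos=2 start -> active=3
  pos=3 start -> active=4
  pos=5 end -> active=3
  pos=5 end -> active=2
  pos=5 start -> active=3
  pos=6 end -> active=2
  pos=6 end -> active=1
  pos=6 start -> active=2
  pos=9 end -> active=1
  pos=9 end -> active=0
Maximum simultaneous active: 4
Minimum registers needed: 4

4


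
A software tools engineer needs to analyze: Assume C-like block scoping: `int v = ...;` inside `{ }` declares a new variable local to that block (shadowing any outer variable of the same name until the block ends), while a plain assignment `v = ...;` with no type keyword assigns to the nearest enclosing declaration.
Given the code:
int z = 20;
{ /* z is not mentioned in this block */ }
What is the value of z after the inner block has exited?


Analyzing scoping rules:
Outer scope: declares z = 20
Inner block: z is neither redeclared nor assigned -> unchanged
After the block -> 20
Result: 20

20


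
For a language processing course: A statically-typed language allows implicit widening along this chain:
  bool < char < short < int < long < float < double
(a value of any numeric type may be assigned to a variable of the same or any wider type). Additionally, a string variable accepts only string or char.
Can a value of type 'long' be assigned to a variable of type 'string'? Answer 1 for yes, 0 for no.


Target variable type: string
Source value type: long
Rule: string accepts only {string, char}
  source 'long' in {string, char}? No
Result: 0

0


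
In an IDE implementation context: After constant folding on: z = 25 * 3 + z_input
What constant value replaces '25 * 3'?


Identifying constant sub-expression:
  Original: z = 25 * 3 + z_input
  25 and 3 are both compile-time constants
  Evaluating: 25 * 3 = 75
  After folding: z = 75 + z_input

75


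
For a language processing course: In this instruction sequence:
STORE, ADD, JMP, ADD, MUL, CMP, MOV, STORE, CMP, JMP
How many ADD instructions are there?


Scanning instruction sequence for ADD:
  Position 1: STORE
  Position 2: ADD <- MATCH
  Position 3: JMP
  Position 4: ADD <- MATCH
  Position 5: MUL
  Position 6: CMP
  Position 7: MOV
  Position 8: STORE
  Position 9: CMP
  Position 10: JMP
Matches at positions: [2, 4]
Total ADD count: 2

2


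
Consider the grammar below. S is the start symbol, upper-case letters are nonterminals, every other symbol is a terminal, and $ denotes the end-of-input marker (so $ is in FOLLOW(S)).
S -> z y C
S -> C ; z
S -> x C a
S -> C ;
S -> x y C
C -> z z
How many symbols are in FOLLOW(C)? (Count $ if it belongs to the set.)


S is the start symbol and does not occur in any rule body, so FOLLOW(S) = {$}.
Examining every occurrence of C in a rule body:
  S -> z y C : C is at the right end -> add FOLLOW(S) = {$}
  S -> C ; z : C is followed by terminal ';' -> add ';'
  S -> x C a : C is followed by terminal 'a' -> add 'a'
  S -> C ; : C is followed by terminal ';' -> add ';' (already in the set)
  S -> x y C : C is at the right end -> add FOLLOW(S) = {$} (already in the set)
  C -> z z : C does not occur in the body -> contributes nothing
FOLLOW(C) = {;, a, $}
Count: 3

3


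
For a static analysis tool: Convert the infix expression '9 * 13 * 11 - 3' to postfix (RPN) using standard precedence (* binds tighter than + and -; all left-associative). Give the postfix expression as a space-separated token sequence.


Applying the shunting-yard algorithm:
  Operand 9 -> output
  Push '*' onto operator stack -> op-stack: [*]
  Operand 13 -> output
  See '*' (prec 2); top '*' (prec 2) >= it -> pop '*' to output
  Push '*' onto operator stack -> op-stack: [*]
  Operand 11 -> output
  See '-' (prec 1); top '*' (prec 2) >= it -> pop '*' to output
  Push '-' onto operator stack -> op-stack: [-]
  Operand 3 -> output
  End of input: pop '-' to output
Postfix result: 9 13 * 11 * 3 -

9 13 * 11 * 3 -


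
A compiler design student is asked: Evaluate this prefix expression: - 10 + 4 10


Parsing prefix expression: - 10 + 4 10
Step 1: Innermost operation '+ 4 10'
  4 + 10 = 14
Step 2: Outer operation '- 10 [14]'
  10 - 14 = -4

-4


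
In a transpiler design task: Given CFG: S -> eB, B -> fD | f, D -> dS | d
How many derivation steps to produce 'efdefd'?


Grammar: S -> eB, B -> fD | f, D -> dS | d
Deriving 'efdefd':
Step 1: S -> eB => eB
Step 2: B -> fD => efD
Step 3: D -> dS => efdS
Step 4: S -> eB => efdeB
Step 5: B -> fD => efdefD
Step 6: D -> d => efdefd
Total derivation steps: 6

6


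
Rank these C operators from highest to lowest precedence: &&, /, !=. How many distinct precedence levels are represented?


Looking up precedence for each operator:
  && -> precedence 2
  / -> precedence 6
  != -> precedence 3
Sorted highest to lowest: /, !=, &&
Distinct precedence values: [6, 3, 2]
Number of distinct levels: 3

3


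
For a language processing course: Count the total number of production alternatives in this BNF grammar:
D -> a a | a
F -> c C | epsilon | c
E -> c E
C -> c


Counting alternatives per rule:
  D: 2 alternative(s)
  F: 3 alternative(s)
  E: 1 alternative(s)
  C: 1 alternative(s)
Sum: 2 + 3 + 1 + 1 = 7

7


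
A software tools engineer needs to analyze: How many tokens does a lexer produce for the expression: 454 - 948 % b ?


Scanning '454 - 948 % b'
Token 1: '454' -> integer_literal
Token 2: '-' -> operator
Token 3: '948' -> integer_literal
Token 4: '%' -> operator
Token 5: 'b' -> identifier
Total tokens: 5

5


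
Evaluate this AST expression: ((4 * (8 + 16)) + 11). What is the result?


Expression: ((4 * (8 + 16)) + 11)
Evaluating step by step:
  8 + 16 = 24
  4 * 24 = 96
  96 + 11 = 107
Result: 107

107


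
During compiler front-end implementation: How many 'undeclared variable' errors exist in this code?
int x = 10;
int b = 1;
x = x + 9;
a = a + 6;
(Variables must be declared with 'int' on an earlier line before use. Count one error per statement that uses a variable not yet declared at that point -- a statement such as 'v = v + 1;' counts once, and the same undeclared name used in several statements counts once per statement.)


Scanning code line by line:
  Line 1: declare 'x' -> declared = ['x']
  Line 2: declare 'b' -> declared = ['b', 'x']
  Line 3: use 'x' -> OK (declared)
  Line 4: use 'a' -> ERROR (undeclared)
Total undeclared variable errors: 1

1


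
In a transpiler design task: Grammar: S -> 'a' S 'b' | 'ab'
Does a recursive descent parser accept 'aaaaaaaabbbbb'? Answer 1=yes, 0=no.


Grammar accepts strings of the form a^n b^n (n >= 1)
Word: 'aaaaaaaabbbbb'
Counting: 8 a's and 5 b's
Check: 8 == 5? No
Mismatch: a-count != b-count
Rejected

0


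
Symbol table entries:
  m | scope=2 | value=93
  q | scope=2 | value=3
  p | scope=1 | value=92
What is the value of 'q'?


Searching symbol table for 'q':
  m | scope=2 | value=93
  q | scope=2 | value=3 <- MATCH
  p | scope=1 | value=92
Found 'q' at scope 2 with value 3

3


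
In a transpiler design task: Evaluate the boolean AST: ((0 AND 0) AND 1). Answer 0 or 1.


Step 1: Evaluate inner node
  0 AND 0 = 0
Step 2: Evaluate root node
  0 AND 1 = 0

0


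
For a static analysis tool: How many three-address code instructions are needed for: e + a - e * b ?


Expression: e + a - e * b
Generating three-address code (respecting * over +/- precedence):
  Instruction 1: t1 = e * b
  Instruction 2: t2 = e + a
  Instruction 3: t3 = t2 - t1
Total instructions: 3

3


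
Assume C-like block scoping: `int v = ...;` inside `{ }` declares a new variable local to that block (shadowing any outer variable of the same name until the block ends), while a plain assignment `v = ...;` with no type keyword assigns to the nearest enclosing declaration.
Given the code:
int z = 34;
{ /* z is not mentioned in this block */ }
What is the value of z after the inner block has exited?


Analyzing scoping rules:
Outer scope: declares z = 34
Inner block: z is neither redeclared nor assigned -> unchanged
After the block -> 34
Result: 34

34


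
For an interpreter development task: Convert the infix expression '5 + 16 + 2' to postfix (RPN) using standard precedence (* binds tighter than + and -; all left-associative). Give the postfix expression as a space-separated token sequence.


Applying the shunting-yard algorithm:
  Operand 5 -> output
  Push '+' onto operator stack -> op-stack: [+]
  Operand 16 -> output
  See '+' (prec 1); top '+' (prec 1) >= it -> pop '+' to output
  Push '+' onto operator stack -> op-stack: [+]
  Operand 2 -> output
  End of input: pop '+' to output
Postfix result: 5 16 + 2 +

5 16 + 2 +


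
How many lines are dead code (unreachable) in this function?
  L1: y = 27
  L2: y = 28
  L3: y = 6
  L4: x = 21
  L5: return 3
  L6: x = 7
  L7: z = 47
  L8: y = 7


Analyzing control flow:
  L1: reachable (before return)
  L2: reachable (before return)
  L3: reachable (before return)
  L4: reachable (before return)
  L5: reachable (return statement)
  L6: DEAD (after return at L5)
  L7: DEAD (after return at L5)
  L8: DEAD (after return at L5)
Return at L5, total lines = 8
Dead lines: L6 through L8
Count: 3

3


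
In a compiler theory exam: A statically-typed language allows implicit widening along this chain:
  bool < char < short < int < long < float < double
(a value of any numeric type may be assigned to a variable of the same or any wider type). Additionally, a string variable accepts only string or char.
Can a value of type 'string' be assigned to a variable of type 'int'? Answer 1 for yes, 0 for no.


Target variable type: int
Source value type: string
Rule: string cannot widen to any numeric type
Result: 0

0


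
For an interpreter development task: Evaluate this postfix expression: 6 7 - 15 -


Processing tokens left to right:
Push 6, Push 7
Pop 6 and 7, compute 6 - 7 = -1, push -1
Push 15
Pop -1 and 15, compute -1 - 15 = -16, push -16
Stack result: -16

-16


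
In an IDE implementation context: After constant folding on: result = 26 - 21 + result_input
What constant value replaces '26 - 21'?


Identifying constant sub-expression:
  Original: result = 26 - 21 + result_input
  26 and 21 are both compile-time constants
  Evaluating: 26 - 21 = 5
  After folding: result = 5 + result_input

5


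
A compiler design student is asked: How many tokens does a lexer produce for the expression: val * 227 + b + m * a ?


Scanning 'val * 227 + b + m * a'
Token 1: 'val' -> identifier
Token 2: '*' -> operator
Token 3: '227' -> integer_literal
Token 4: '+' -> operator
Token 5: 'b' -> identifier
Token 6: '+' -> operator
Token 7: 'm' -> identifier
Token 8: '*' -> operator
Token 9: 'a' -> identifier
Total tokens: 9

9


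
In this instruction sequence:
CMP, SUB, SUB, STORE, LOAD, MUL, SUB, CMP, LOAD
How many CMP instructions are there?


Scanning instruction sequence for CMP:
  Position 1: CMP <- MATCH
  Position 2: SUB
  Position 3: SUB
  Position 4: STORE
  Position 5: LOAD
  Position 6: MUL
  Position 7: SUB
  Position 8: CMP <- MATCH
  Position 9: LOAD
Matches at positions: [1, 8]
Total CMP count: 2

2


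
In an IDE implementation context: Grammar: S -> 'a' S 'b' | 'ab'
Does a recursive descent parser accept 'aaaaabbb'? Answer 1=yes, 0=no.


Grammar accepts strings of the form a^n b^n (n >= 1)
Word: 'aaaaabbb'
Counting: 5 a's and 3 b's
Check: 5 == 3? No
Mismatch: a-count != b-count
Rejected

0


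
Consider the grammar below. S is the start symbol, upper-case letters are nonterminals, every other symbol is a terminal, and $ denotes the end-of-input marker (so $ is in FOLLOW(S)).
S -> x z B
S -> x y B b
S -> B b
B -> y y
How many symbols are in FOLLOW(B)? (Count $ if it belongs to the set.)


S is the start symbol and does not occur in any rule body, so FOLLOW(S) = {$}.
Examining every occurrence of B in a rule body:
  S -> x z B : B is at the right end -> add FOLLOW(S) = {$}
  S -> x y B b : B is followed by terminal 'b' -> add 'b'
  S -> B b : B is followed by terminal 'b' -> add 'b' (already in the set)
  B -> y y : B does not occur in the body -> contributes nothing
FOLLOW(B) = {b, $}
Count: 2

2


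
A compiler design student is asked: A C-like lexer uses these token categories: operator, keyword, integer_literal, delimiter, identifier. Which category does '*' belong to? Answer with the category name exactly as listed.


Token: '*'
Checking categories:
  identifier: no
  integer_literal: no
  operator: YES
  keyword: no
  delimiter: no
Category: operator

operator


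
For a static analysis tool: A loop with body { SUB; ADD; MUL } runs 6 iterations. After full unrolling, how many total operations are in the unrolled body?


Loop body operations: SUB, ADD, MUL (3 ops per iteration)
Unrolling 6 iterations:
  Iteration 1: SUB, ADD, MUL (3 ops)
  Iteration 2: SUB, ADD, MUL (3 ops)
  Iteration 3: SUB, ADD, MUL (3 ops)
  Iteration 4: SUB, ADD, MUL (3 ops)
  Iteration 5: SUB, ADD, MUL (3 ops)
  Iteration 6: SUB, ADD, MUL (3 ops)
Total: 6 iterations * 3 ops/iter = 18 operations

18
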